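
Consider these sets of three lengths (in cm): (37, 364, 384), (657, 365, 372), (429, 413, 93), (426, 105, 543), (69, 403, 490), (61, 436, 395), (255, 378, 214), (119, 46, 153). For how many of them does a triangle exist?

(37,364,384): 37+364 > 384 → valid
(365,372,657): 365+372 > 657 → valid
(93,413,429): 93+413 > 429 → valid
(105,426,543): 105+426 ≤ 543 → not valid
(69,403,490): 69+403 ≤ 490 → not valid
(61,395,436): 61+395 > 436 → valid
(214,255,378): 214+255 > 378 → valid
(46,119,153): 46+119 > 153 → valid
6 of the 8 triples form a triangle.

6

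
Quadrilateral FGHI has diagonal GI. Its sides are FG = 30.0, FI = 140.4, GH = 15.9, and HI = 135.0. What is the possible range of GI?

119.1 < GI < 150.9

From triangle FGI: |30.0 − 140.4| < GI < 30.0 + 140.4, i.e. 110.4 < GI < 170.4.
From triangle HGI: 119.1 < GI < 150.9.
Both must hold, so GI lies in the intersection.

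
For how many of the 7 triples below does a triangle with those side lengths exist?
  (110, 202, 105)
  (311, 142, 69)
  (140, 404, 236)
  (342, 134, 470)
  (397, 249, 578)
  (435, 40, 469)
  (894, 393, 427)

(105,110,202): 105+110 > 202 → valid
(69,142,311): 69+142 ≤ 311 → not valid
(140,236,404): 140+236 ≤ 404 → not valid
(134,342,470): 134+342 > 470 → valid
(249,397,578): 249+397 > 578 → valid
(40,435,469): 40+435 > 469 → valid
(393,427,894): 393+427 ≤ 894 → not valid
4 of the 7 triples form a triangle.

4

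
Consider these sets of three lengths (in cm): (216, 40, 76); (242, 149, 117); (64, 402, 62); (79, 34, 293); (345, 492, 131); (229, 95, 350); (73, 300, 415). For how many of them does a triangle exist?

1

(40,76,216): 40+76 ≤ 216 → not valid
(117,149,242): 117+149 > 242 → valid
(62,64,402): 62+64 ≤ 402 → not valid
(34,79,293): 34+79 ≤ 293 → not valid
(131,345,492): 131+345 ≤ 492 → not valid
(95,229,350): 95+229 ≤ 350 → not valid
(73,300,415): 73+300 ≤ 415 → not valid
1 of the 7 triples forms a triangle.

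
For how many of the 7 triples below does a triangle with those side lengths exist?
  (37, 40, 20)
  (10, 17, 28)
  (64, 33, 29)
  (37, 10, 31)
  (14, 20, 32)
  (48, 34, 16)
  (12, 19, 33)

(20,37,40): 20+37 > 40 → valid
(10,17,28): 10+17 ≤ 28 → not valid
(29,33,64): 29+33 ≤ 64 → not valid
(10,31,37): 10+31 > 37 → valid
(14,20,32): 14+20 > 32 → valid
(16,34,48): 16+34 > 48 → valid
(12,19,33): 12+19 ≤ 33 → not valid
4 of the 7 triples form a triangle.

4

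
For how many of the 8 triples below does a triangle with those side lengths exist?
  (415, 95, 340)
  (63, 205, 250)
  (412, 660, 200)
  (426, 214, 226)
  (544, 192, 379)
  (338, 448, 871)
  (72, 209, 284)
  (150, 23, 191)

(95,340,415): 95+340 > 415 → valid
(63,205,250): 63+205 > 250 → valid
(200,412,660): 200+412 ≤ 660 → not valid
(214,226,426): 214+226 > 426 → valid
(192,379,544): 192+379 > 544 → valid
(338,448,871): 338+448 ≤ 871 → not valid
(72,209,284): 72+209 ≤ 284 → not valid
(23,150,191): 23+150 ≤ 191 → not valid
4 of the 8 triples form a triangle.

4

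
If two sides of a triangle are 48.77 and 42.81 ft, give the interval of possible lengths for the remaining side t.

By the triangle inequality, t must be less than 48.77 + 42.81 = 91.58 and greater than |48.77 − 42.81| = 5.96.

5.96 < t < 91.58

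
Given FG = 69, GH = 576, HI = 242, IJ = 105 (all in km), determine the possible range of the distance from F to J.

The maximum is all hops collinear in one direction: 69 + 576 + 242 + 105 = 992.
The longest hop is 576; the others sum to 416. Folding the others back against it leaves at least 576 − 416 = 160.

160 ≤ FJ ≤ 992 km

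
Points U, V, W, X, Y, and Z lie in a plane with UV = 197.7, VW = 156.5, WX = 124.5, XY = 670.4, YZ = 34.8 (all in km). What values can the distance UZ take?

The maximum is all hops collinear in one direction: 197.7 + 156.5 + 124.5 + 670.4 + 34.8 = 1183.9.
The longest hop is 670.4; the others sum to 513.5. Folding the others back against it leaves at least 670.4 − 513.5 = 156.9.

156.9 ≤ UZ ≤ 1183.9 km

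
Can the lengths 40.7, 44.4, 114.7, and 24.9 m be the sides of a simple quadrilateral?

For a quadrilateral, each side must be shorter than the sum of the others.
Here the longest side is 114.7, but the remaining 3 sides sum to only 110.0.

No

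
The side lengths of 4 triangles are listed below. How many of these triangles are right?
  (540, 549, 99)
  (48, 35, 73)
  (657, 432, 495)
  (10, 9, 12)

(540,549,99): 99²+540² = 301401 = 549² → right
(48,35,73): 35²+48² = 3529 < 5329 = 73² → obtuse
(657,432,495): 432²+495² = 431649 = 657² → right
(10,9,12): 9²+10² = 181 > 144 = 12² → acute
2 of the 4 are right.

2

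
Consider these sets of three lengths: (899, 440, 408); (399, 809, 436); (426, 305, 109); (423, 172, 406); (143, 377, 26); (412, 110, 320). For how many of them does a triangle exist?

3

(408,440,899): 408+440 ≤ 899 → not valid
(399,436,809): 399+436 > 809 → valid
(109,305,426): 109+305 ≤ 426 → not valid
(172,406,423): 172+406 > 423 → valid
(26,143,377): 26+143 ≤ 377 → not valid
(110,320,412): 110+320 > 412 → valid
3 of the 6 triples form a triangle.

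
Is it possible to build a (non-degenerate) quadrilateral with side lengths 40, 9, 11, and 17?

No

For a quadrilateral, each side must be shorter than the sum of the others.
Here the longest side is 40, but the remaining 3 sides sum to only 37.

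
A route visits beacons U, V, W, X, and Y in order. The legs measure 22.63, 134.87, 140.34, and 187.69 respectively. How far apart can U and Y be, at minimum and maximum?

The maximum is all hops collinear in one direction: 22.63 + 134.87 + 140.34 + 187.69 = 485.53.
The longest hop is 187.69; the others sum to 297.84. Since 187.69 ≤ 297.84, the path can fold back on itself completely, so the minimum distance is 0.

0 ≤ UY ≤ 485.53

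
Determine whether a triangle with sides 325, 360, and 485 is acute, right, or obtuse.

right

Compare the square of the longest side to the sum of squares of the other two: 325² + 360² = 235225 = 485².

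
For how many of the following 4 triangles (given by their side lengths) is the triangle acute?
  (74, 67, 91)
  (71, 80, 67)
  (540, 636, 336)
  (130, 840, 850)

2

(74,67,91): 67²+74² = 9965 > 8281 = 91² → acute
(71,80,67): 67²+71² = 9530 > 6400 = 80² → acute
(540,636,336): 336²+540² = 404496 = 636² → right
(130,840,850): 130²+840² = 722500 = 850² → right
2 of the 4 are acute.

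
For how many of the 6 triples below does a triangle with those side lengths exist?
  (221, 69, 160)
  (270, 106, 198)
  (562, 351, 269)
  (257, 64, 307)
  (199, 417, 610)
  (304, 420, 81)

(69,160,221): 69+160 > 221 → valid
(106,198,270): 106+198 > 270 → valid
(269,351,562): 269+351 > 562 → valid
(64,257,307): 64+257 > 307 → valid
(199,417,610): 199+417 > 610 → valid
(81,304,420): 81+304 ≤ 420 → not valid
5 of the 6 triples form a triangle.

5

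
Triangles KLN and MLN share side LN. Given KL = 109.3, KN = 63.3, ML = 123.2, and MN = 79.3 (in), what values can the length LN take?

From triangle KLN: |109.3 − 63.3| < LN < 109.3 + 63.3, i.e. 46.0 < LN < 172.6.
From triangle MLN: 43.9 < LN < 202.5.
Both must hold, so LN lies in the intersection.

46.0 < LN < 172.6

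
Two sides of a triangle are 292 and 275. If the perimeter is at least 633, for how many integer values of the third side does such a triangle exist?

501

Triangle inequality: 17 < x < 567. Perimeter ≥ 633 gives x ≥ 633 − 292 − 275 = 66.
So 66 ≤ x < 567; integers 66 through 566: 501 values.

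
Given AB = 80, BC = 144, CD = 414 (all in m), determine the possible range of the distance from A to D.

190 ≤ AD ≤ 638 m

The maximum is all hops collinear in one direction: 80 + 144 + 414 = 638.
The longest hop is 414; the others sum to 224. Folding the others back against it leaves at least 414 − 224 = 190.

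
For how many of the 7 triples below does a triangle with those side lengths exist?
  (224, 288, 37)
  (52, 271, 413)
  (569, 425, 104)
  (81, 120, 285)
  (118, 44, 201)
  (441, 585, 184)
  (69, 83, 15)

(37,224,288): 37+224 ≤ 288 → not valid
(52,271,413): 52+271 ≤ 413 → not valid
(104,425,569): 104+425 ≤ 569 → not valid
(81,120,285): 81+120 ≤ 285 → not valid
(44,118,201): 44+118 ≤ 201 → not valid
(184,441,585): 184+441 > 585 → valid
(15,69,83): 15+69 > 83 → valid
2 of the 7 triples form a triangle.

2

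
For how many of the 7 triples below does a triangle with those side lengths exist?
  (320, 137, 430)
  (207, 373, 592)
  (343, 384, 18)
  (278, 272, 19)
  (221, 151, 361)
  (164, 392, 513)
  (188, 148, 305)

(137,320,430): 137+320 > 430 → valid
(207,373,592): 207+373 ≤ 592 → not valid
(18,343,384): 18+343 ≤ 384 → not valid
(19,272,278): 19+272 > 278 → valid
(151,221,361): 151+221 > 361 → valid
(164,392,513): 164+392 > 513 → valid
(148,188,305): 148+188 > 305 → valid
5 of the 7 triples form a triangle.

5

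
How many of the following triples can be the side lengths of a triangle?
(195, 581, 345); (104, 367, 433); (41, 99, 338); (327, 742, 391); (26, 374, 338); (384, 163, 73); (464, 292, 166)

1

(195,345,581): 195+345 ≤ 581 → not valid
(104,367,433): 104+367 > 433 → valid
(41,99,338): 41+99 ≤ 338 → not valid
(327,391,742): 327+391 ≤ 742 → not valid
(26,338,374): 26+338 ≤ 374 → not valid
(73,163,384): 73+163 ≤ 384 → not valid
(166,292,464): 166+292 ≤ 464 → not valid
1 of the 7 triples forms a triangle.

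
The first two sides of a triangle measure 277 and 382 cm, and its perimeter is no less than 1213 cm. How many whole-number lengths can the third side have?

Triangle inequality: 105 < x < 659. Perimeter ≥ 1213 gives x ≥ 1213 − 277 − 382 = 554.
So 554 ≤ x < 659; integers 554 through 658: 105 values.

105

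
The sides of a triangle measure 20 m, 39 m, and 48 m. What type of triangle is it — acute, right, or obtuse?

obtuse

Compare the square of the longest side to the sum of squares of the other two: 20² + 39² = 1921 < 2304 = 48².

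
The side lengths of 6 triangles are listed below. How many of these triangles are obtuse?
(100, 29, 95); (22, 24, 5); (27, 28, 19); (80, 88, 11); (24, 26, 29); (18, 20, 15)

(100,29,95): 29²+95² = 9866 < 10000 = 100² → obtuse
(22,24,5): 5²+22² = 509 < 576 = 24² → obtuse
(27,28,19): 19²+27² = 1090 > 784 = 28² → acute
(80,88,11): 11²+80² = 6521 < 7744 = 88² → obtuse
(24,26,29): 24²+26² = 1252 > 841 = 29² → acute
(18,20,15): 15²+18² = 549 > 400 = 20² → acute
3 of the 6 are obtuse.

3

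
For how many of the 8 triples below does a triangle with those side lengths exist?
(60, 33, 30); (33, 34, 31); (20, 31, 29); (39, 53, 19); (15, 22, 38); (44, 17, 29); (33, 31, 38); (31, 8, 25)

(30,33,60): 30+33 > 60 → valid
(31,33,34): 31+33 > 34 → valid
(20,29,31): 20+29 > 31 → valid
(19,39,53): 19+39 > 53 → valid
(15,22,38): 15+22 ≤ 38 → not valid
(17,29,44): 17+29 > 44 → valid
(31,33,38): 31+33 > 38 → valid
(8,25,31): 8+25 > 31 → valid
7 of the 8 triples form a triangle.

7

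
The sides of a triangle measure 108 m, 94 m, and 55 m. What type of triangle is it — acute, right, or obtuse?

Compare the square of the longest side to the sum of squares of the other two: 55² + 94² = 11861 > 11664 = 108².

acute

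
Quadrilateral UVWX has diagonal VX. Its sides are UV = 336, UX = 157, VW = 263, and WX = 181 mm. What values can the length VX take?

From triangle UVX: |336 − 157| < VX < 336 + 157, i.e. 179 < VX < 493.
From triangle WVX: 82 < VX < 444.
Both must hold, so VX lies in the intersection.

179 < VX < 444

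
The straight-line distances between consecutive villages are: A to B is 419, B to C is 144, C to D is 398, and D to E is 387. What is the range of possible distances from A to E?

0 ≤ AE ≤ 1348

The maximum is all hops collinear in one direction: 419 + 144 + 398 + 387 = 1348.
The longest hop is 419; the others sum to 929. Since 419 ≤ 929, the path can fold back on itself completely, so the minimum distance is 0.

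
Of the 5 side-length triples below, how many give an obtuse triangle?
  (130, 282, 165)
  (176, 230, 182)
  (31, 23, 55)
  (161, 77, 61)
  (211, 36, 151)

1

(130,282,165): 130²+165² = 44125 < 79524 = 282² → obtuse
(176,230,182): 176²+182² = 64100 > 52900 = 230² → acute
(31,23,55): 23+31 ≤ 55, not a triangle
(161,77,61): 61+77 ≤ 161, not a triangle
(211,36,151): 36+151 ≤ 211, not a triangle
1 of the 5 is obtuse.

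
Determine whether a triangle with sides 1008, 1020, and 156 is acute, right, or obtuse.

right

Compare the square of the longest side to the sum of squares of the other two: 156² + 1008² = 1040400 = 1020².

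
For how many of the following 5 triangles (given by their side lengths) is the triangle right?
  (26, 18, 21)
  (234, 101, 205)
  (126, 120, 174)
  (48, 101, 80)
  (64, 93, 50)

1

(26,18,21): 18²+21² = 765 > 676 = 26² → acute
(234,101,205): 101²+205² = 52226 < 54756 = 234² → obtuse
(126,120,174): 120²+126² = 30276 = 174² → right
(48,101,80): 48²+80² = 8704 < 10201 = 101² → obtuse
(64,93,50): 50²+64² = 6596 < 8649 = 93² → obtuse
1 of the 5 is right.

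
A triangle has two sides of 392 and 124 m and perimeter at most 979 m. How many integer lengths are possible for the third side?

195

Triangle inequality: 268 < x < 516. Perimeter ≤ 979 gives x ≤ 979 − 392 − 124 = 463.
So 268 < x ≤ 463; integers 269 through 463: 195 values.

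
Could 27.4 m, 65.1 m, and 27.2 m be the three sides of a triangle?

The longest side is 65.1, but the other two sum to only 54.6.
54.6 < 65.1, so the triangle inequality fails.

No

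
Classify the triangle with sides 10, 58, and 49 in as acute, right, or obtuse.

Compare the square of the longest side to the sum of squares of the other two: 10² + 49² = 2501 < 3364 = 58².

obtuse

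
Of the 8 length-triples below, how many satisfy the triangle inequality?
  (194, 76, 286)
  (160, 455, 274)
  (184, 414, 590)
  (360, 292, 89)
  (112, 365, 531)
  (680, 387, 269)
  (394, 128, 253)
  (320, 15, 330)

(76,194,286): 76+194 ≤ 286 → not valid
(160,274,455): 160+274 ≤ 455 → not valid
(184,414,590): 184+414 > 590 → valid
(89,292,360): 89+292 > 360 → valid
(112,365,531): 112+365 ≤ 531 → not valid
(269,387,680): 269+387 ≤ 680 → not valid
(128,253,394): 128+253 ≤ 394 → not valid
(15,320,330): 15+320 > 330 → valid
3 of the 8 triples form a triangle.

3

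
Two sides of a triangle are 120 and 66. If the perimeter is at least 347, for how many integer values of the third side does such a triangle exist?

25

Triangle inequality: 54 < x < 186. Perimeter ≥ 347 gives x ≥ 347 − 120 − 66 = 161.
So 161 ≤ x < 186; integers 161 through 185: 25 values.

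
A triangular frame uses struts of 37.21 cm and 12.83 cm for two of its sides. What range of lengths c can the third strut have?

By the triangle inequality, c must be less than 37.21 + 12.83 = 50.04 and greater than |37.21 − 12.83| = 24.38.

24.38 < c < 50.04 (cm)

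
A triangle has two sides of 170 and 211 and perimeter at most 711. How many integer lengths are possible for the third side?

289

Triangle inequality: 41 < x < 381. Perimeter ≤ 711 gives x ≤ 711 − 170 − 211 = 330.
So 41 < x ≤ 330; integers 42 through 330: 289 values.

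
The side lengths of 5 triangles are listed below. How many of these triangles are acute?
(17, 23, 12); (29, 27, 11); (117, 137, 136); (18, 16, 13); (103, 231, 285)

(17,23,12): 12²+17² = 433 < 529 = 23² → obtuse
(29,27,11): 11²+27² = 850 > 841 = 29² → acute
(117,137,136): 117²+136² = 32185 > 18769 = 137² → acute
(18,16,13): 13²+16² = 425 > 324 = 18² → acute
(103,231,285): 103²+231² = 63970 < 81225 = 285² → obtuse
3 of the 5 are acute.

3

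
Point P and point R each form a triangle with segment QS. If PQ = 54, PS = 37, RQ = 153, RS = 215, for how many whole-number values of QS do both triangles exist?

28

From triangle PQS: 17 < QS < 91.
From triangle RQS: 62 < QS < 368.
Intersection: 62 < QS < 91, so integers 63 through 90: 28 values.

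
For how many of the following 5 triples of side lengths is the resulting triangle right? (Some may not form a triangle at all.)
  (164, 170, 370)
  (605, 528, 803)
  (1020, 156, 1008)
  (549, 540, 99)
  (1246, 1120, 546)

(164,170,370): 164+170 ≤ 370, not a triangle
(605,528,803): 528²+605² = 644809 = 803² → right
(1020,156,1008): 156²+1008² = 1040400 = 1020² → right
(549,540,99): 99²+540² = 301401 = 549² → right
(1246,1120,546): 546²+1120² = 1552516 = 1246² → right
4 of the 5 are right.

4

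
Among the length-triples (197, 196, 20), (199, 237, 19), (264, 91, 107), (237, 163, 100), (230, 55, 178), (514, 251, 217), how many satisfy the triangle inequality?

(20,196,197): 20+196 > 197 → valid
(19,199,237): 19+199 ≤ 237 → not valid
(91,107,264): 91+107 ≤ 264 → not valid
(100,163,237): 100+163 > 237 → valid
(55,178,230): 55+178 > 230 → valid
(217,251,514): 217+251 ≤ 514 → not valid
3 of the 6 triples form a triangle.

3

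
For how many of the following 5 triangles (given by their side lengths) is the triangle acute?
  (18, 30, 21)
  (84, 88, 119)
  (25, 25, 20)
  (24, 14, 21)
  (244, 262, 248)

4

(18,30,21): 18²+21² = 765 < 900 = 30² → obtuse
(84,88,119): 84²+88² = 14800 > 14161 = 119² → acute
(25,25,20): 20²+25² = 1025 > 625 = 25² → acute
(24,14,21): 14²+21² = 637 > 576 = 24² → acute
(244,262,248): 244²+248² = 121040 > 68644 = 262² → acute
4 of the 5 are acute.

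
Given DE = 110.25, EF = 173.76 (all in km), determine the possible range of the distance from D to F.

63.51 ≤ DF ≤ 284.01 km

By the triangle inequality, |110.25 − 173.76| ≤ DF ≤ 110.25 + 173.76.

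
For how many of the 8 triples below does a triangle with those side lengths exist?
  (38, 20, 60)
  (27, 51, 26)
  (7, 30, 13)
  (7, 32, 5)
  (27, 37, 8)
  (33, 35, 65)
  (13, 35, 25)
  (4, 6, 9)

(20,38,60): 20+38 ≤ 60 → not valid
(26,27,51): 26+27 > 51 → valid
(7,13,30): 7+13 ≤ 30 → not valid
(5,7,32): 5+7 ≤ 32 → not valid
(8,27,37): 8+27 ≤ 37 → not valid
(33,35,65): 33+35 > 65 → valid
(13,25,35): 13+25 > 35 → valid
(4,6,9): 4+6 > 9 → valid
4 of the 8 triples form a triangle.

4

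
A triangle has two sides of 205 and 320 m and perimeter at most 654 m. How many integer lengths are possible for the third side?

14

Triangle inequality: 115 < x < 525. Perimeter ≤ 654 gives x ≤ 654 − 205 − 320 = 129.
So 115 < x ≤ 129; integers 116 through 129: 14 values.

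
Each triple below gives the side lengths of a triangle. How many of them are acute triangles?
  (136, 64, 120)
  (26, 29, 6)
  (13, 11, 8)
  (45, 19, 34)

1

(136,64,120): 64²+120² = 18496 = 136² → right
(26,29,6): 6²+26² = 712 < 841 = 29² → obtuse
(13,11,8): 8²+11² = 185 > 169 = 13² → acute
(45,19,34): 19²+34² = 1517 < 2025 = 45² → obtuse
1 of the 4 is acute.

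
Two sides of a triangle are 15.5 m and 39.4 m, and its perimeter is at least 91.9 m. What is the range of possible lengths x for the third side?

Triangle inequality alone gives 23.9 < x < 54.9.
The perimeter condition gives x ≥ 91.9 − 15.5 − 39.4 = 37.0.
Intersecting the two: 37.0 ≤ x < 54.9.

37.0 ≤ x < 54.9 m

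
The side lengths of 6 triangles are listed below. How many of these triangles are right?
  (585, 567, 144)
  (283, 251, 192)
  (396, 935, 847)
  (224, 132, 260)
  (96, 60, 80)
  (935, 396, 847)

(585,567,144): 144²+567² = 342225 = 585² → right
(283,251,192): 192²+251² = 99865 > 80089 = 283² → acute
(396,935,847): 396²+847² = 874225 = 935² → right
(224,132,260): 132²+224² = 67600 = 260² → right
(96,60,80): 60²+80² = 10000 > 9216 = 96² → acute
(935,396,847): 396²+847² = 874225 = 935² → right
4 of the 6 are right.

4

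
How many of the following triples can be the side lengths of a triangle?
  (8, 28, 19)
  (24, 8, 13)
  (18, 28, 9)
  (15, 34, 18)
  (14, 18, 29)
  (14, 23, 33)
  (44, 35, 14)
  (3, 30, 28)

4

(8,19,28): 8+19 ≤ 28 → not valid
(8,13,24): 8+13 ≤ 24 → not valid
(9,18,28): 9+18 ≤ 28 → not valid
(15,18,34): 15+18 ≤ 34 → not valid
(14,18,29): 14+18 > 29 → valid
(14,23,33): 14+23 > 33 → valid
(14,35,44): 14+35 > 44 → valid
(3,28,30): 3+28 > 30 → valid
4 of the 8 triples form a triangle.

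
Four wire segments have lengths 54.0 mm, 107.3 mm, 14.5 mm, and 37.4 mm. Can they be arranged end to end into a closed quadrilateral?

For a quadrilateral, each side must be shorter than the sum of the others.
Here the longest side is 107.3, but the remaining 3 sides sum to only 105.9.

No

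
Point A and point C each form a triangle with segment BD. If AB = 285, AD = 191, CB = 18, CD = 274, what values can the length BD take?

From triangle ABD: |285 − 191| < BD < 285 + 191, i.e. 94 < BD < 476.
From triangle CBD: 256 < BD < 292.
Both must hold, so BD lies in the intersection.

256 < BD < 292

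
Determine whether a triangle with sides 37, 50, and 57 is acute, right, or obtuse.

acute

Compare the square of the longest side to the sum of squares of the other two: 37² + 50² = 3869 > 3249 = 57².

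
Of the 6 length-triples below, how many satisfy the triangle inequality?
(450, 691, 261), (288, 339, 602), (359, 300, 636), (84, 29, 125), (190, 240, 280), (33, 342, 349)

5

(261,450,691): 261+450 > 691 → valid
(288,339,602): 288+339 > 602 → valid
(300,359,636): 300+359 > 636 → valid
(29,84,125): 29+84 ≤ 125 → not valid
(190,240,280): 190+240 > 280 → valid
(33,342,349): 33+342 > 349 → valid
5 of the 6 triples form a triangle.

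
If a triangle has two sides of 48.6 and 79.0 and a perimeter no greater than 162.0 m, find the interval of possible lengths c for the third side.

Triangle inequality alone gives 30.4 < c < 127.6.
The perimeter condition gives c ≤ 162.0 − 48.6 − 79.0 = 34.4.
Intersecting the two: 30.4 < c ≤ 34.4.

30.4 < c ≤ 34.4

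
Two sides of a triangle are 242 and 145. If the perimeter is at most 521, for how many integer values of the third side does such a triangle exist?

Triangle inequality: 97 < x < 387. Perimeter ≤ 521 gives x ≤ 521 − 242 − 145 = 134.
So 97 < x ≤ 134; integers 98 through 134: 37 values.

37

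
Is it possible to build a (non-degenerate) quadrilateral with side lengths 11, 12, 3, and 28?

For a quadrilateral, each side must be shorter than the sum of the others.
Here the longest side is 28, but the remaining 3 sides sum to only 26.

No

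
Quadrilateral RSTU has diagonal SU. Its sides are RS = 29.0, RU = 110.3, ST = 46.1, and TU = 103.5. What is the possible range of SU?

81.3 < SU < 139.3

From triangle RSU: |29.0 − 110.3| < SU < 29.0 + 110.3, i.e. 81.3 < SU < 139.3.
From triangle TSU: 57.4 < SU < 149.6.
Both must hold, so SU lies in the intersection.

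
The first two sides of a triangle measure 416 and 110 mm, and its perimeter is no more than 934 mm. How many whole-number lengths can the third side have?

Triangle inequality: 306 < x < 526. Perimeter ≤ 934 gives x ≤ 934 − 416 − 110 = 408.
So 306 < x ≤ 408; integers 307 through 408: 102 values.

102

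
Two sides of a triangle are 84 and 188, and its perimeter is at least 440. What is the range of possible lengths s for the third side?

168 ≤ s < 272

Triangle inequality alone gives 104 < s < 272.
The perimeter condition gives s ≥ 440 − 84 − 188 = 168.
Intersecting the two: 168 ≤ s < 272.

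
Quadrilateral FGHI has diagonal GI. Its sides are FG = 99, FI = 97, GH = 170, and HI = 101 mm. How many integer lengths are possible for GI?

From triangle FGI: 2 < GI < 196.
From triangle HGI: 69 < GI < 271.
Intersection: 69 < GI < 196, so integers 70 through 195: 126 values.

126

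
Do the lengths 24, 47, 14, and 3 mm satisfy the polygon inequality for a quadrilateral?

For a quadrilateral, each side must be shorter than the sum of the others.
Here the longest side is 47, but the remaining 3 sides sum to only 41.

No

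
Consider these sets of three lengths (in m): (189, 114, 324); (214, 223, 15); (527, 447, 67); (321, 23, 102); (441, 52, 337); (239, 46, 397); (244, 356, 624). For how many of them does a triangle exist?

1

(114,189,324): 114+189 ≤ 324 → not valid
(15,214,223): 15+214 > 223 → valid
(67,447,527): 67+447 ≤ 527 → not valid
(23,102,321): 23+102 ≤ 321 → not valid
(52,337,441): 52+337 ≤ 441 → not valid
(46,239,397): 46+239 ≤ 397 → not valid
(244,356,624): 244+356 ≤ 624 → not valid
1 of the 7 triples forms a triangle.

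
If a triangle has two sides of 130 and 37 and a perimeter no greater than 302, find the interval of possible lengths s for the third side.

Triangle inequality alone gives 93 < s < 167.
The perimeter condition gives s ≤ 302 − 130 − 37 = 135.
Intersecting the two: 93 < s ≤ 135.

93 < s ≤ 135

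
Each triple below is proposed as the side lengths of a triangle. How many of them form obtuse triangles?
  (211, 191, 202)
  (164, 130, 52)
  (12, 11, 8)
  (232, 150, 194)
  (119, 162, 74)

2

(211,191,202): 191²+202² = 77285 > 44521 = 211² → acute
(164,130,52): 52²+130² = 19604 < 26896 = 164² → obtuse
(12,11,8): 8²+11² = 185 > 144 = 12² → acute
(232,150,194): 150²+194² = 60136 > 53824 = 232² → acute
(119,162,74): 74²+119² = 19637 < 26244 = 162² → obtuse
2 of the 5 are obtuse.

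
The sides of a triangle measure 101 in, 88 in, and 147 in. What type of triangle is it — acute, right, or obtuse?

Compare the square of the longest side to the sum of squares of the other two: 88² + 101² = 17945 < 21609 = 147².

obtuse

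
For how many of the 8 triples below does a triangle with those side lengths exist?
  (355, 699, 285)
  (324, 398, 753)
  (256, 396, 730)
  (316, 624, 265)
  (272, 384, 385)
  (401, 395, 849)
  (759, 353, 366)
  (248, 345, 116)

2

(285,355,699): 285+355 ≤ 699 → not valid
(324,398,753): 324+398 ≤ 753 → not valid
(256,396,730): 256+396 ≤ 730 → not valid
(265,316,624): 265+316 ≤ 624 → not valid
(272,384,385): 272+384 > 385 → valid
(395,401,849): 395+401 ≤ 849 → not valid
(353,366,759): 353+366 ≤ 759 → not valid
(116,248,345): 116+248 > 345 → valid
2 of the 8 triples form a triangle.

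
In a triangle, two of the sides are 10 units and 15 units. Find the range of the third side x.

5 < x < 25 (units)

By the triangle inequality, x must be less than 10 + 15 = 25 and greater than |10 − 15| = 5.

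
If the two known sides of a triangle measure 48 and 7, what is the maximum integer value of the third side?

54

The third side must be strictly less than 48 + 7 = 55.
The largest integer below 55 is 54.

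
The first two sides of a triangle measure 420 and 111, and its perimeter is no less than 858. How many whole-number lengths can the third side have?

Triangle inequality: 309 < x < 531. Perimeter ≥ 858 gives x ≥ 858 − 420 − 111 = 327.
So 327 ≤ x < 531; integers 327 through 530: 204 values.

204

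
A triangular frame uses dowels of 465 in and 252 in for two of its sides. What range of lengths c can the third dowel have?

By the triangle inequality, c must be less than 465 + 252 = 717 and greater than |465 − 252| = 213.

213 < c < 717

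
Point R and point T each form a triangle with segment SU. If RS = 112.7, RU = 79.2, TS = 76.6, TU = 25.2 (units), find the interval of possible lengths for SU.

51.4 < SU < 101.8

From triangle RSU: |112.7 − 79.2| < SU < 112.7 + 79.2, i.e. 33.5 < SU < 191.9.
From triangle TSU: 51.4 < SU < 101.8.
Both must hold, so SU lies in the intersection.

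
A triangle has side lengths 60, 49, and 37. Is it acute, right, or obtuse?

acute

Compare the square of the longest side to the sum of squares of the other two: 37² + 49² = 3770 > 3600 = 60².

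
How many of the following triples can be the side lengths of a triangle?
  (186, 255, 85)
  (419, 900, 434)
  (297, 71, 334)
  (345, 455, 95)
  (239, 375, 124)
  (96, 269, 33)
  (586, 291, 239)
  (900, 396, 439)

(85,186,255): 85+186 > 255 → valid
(419,434,900): 419+434 ≤ 900 → not valid
(71,297,334): 71+297 > 334 → valid
(95,345,455): 95+345 ≤ 455 → not valid
(124,239,375): 124+239 ≤ 375 → not valid
(33,96,269): 33+96 ≤ 269 → not valid
(239,291,586): 239+291 ≤ 586 → not valid
(396,439,900): 396+439 ≤ 900 → not valid
2 of the 8 triples form a triangle.

2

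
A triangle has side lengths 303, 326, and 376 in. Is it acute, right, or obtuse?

acute

Compare the square of the longest side to the sum of squares of the other two: 303² + 326² = 198085 > 141376 = 376².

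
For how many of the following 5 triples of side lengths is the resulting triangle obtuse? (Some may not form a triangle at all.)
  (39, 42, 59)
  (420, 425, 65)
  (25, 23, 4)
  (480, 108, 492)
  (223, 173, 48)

2

(39,42,59): 39²+42² = 3285 < 3481 = 59² → obtuse
(420,425,65): 65²+420² = 180625 = 425² → right
(25,23,4): 4²+23² = 545 < 625 = 25² → obtuse
(480,108,492): 108²+480² = 242064 = 492² → right
(223,173,48): 48+173 ≤ 223, not a triangle
2 of the 5 are obtuse.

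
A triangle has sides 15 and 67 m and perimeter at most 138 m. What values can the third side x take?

52 < x ≤ 56

Triangle inequality alone gives 52 < x < 82.
The perimeter condition gives x ≤ 138 − 15 − 67 = 56.
Intersecting the two: 52 < x ≤ 56.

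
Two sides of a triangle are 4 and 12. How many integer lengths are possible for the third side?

7

The third side lies in the open interval (8, 16).
Integers from 9 to 15 inclusive: 15 − 9 + 1 = 7.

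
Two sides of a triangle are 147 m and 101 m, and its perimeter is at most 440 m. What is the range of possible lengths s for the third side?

Triangle inequality alone gives 46 < s < 248.
The perimeter condition gives s ≤ 440 − 147 − 101 = 192.
Intersecting the two: 46 < s ≤ 192.

46 < s ≤ 192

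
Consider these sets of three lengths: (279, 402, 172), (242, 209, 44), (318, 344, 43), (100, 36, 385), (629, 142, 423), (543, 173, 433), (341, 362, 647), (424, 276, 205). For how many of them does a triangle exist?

(172,279,402): 172+279 > 402 → valid
(44,209,242): 44+209 > 242 → valid
(43,318,344): 43+318 > 344 → valid
(36,100,385): 36+100 ≤ 385 → not valid
(142,423,629): 142+423 ≤ 629 → not valid
(173,433,543): 173+433 > 543 → valid
(341,362,647): 341+362 > 647 → valid
(205,276,424): 205+276 > 424 → valid
6 of the 8 triples form a triangle.

6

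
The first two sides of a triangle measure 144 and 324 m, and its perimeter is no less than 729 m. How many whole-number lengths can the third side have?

207

Triangle inequality: 180 < x < 468. Perimeter ≥ 729 gives x ≥ 729 − 144 − 324 = 261.
So 261 ≤ x < 468; integers 261 through 467: 207 values.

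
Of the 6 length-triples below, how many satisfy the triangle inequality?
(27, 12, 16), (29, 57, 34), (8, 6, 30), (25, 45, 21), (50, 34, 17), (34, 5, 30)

(12,16,27): 12+16 > 27 → valid
(29,34,57): 29+34 > 57 → valid
(6,8,30): 6+8 ≤ 30 → not valid
(21,25,45): 21+25 > 45 → valid
(17,34,50): 17+34 > 50 → valid
(5,30,34): 5+30 > 34 → valid
5 of the 6 triples form a triangle.

5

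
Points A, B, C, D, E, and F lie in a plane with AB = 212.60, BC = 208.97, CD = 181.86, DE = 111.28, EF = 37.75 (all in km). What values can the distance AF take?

The maximum is all hops collinear in one direction: 212.60 + 208.97 + 181.86 + 111.28 + 37.75 = 752.46.
The longest hop is 212.60; the others sum to 539.86. Since 212.60 ≤ 539.86, the path can fold back on itself completely, so the minimum distance is 0.

0 ≤ AF ≤ 752.46 km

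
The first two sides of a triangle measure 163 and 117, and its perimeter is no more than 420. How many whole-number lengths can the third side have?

94

Triangle inequality: 46 < x < 280. Perimeter ≤ 420 gives x ≤ 420 − 163 − 117 = 140.
So 46 < x ≤ 140; integers 47 through 140: 94 values.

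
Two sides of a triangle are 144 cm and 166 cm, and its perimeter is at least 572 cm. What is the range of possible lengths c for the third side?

262 ≤ c < 310 cm

Triangle inequality alone gives 22 < c < 310.
The perimeter condition gives c ≥ 572 − 144 − 166 = 262.
Intersecting the two: 262 ≤ c < 310.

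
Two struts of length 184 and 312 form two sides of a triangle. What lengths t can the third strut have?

128 < t < 496

By the triangle inequality, t must be less than 184 + 312 = 496 and greater than |184 − 312| = 128.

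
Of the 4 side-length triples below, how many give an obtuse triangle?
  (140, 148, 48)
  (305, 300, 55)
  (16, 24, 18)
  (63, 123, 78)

(140,148,48): 48²+140² = 21904 = 148² → right
(305,300,55): 55²+300² = 93025 = 305² → right
(16,24,18): 16²+18² = 580 > 576 = 24² → acute
(63,123,78): 63²+78² = 10053 < 15129 = 123² → obtuse
1 of the 4 is obtuse.

1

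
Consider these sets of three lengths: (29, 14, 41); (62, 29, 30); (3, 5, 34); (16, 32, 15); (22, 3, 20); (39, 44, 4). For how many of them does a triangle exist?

2

(14,29,41): 14+29 > 41 → valid
(29,30,62): 29+30 ≤ 62 → not valid
(3,5,34): 3+5 ≤ 34 → not valid
(15,16,32): 15+16 ≤ 32 → not valid
(3,20,22): 3+20 > 22 → valid
(4,39,44): 4+39 ≤ 44 → not valid
2 of the 6 triples form a triangle.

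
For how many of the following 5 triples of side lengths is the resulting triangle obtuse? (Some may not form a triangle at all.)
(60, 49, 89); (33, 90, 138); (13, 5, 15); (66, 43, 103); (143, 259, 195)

(60,49,89): 49²+60² = 6001 < 7921 = 89² → obtuse
(33,90,138): 33+90 ≤ 138, not a triangle
(13,5,15): 5²+13² = 194 < 225 = 15² → obtuse
(66,43,103): 43²+66² = 6205 < 10609 = 103² → obtuse
(143,259,195): 143²+195² = 58474 < 67081 = 259² → obtuse
4 of the 5 are obtuse.

4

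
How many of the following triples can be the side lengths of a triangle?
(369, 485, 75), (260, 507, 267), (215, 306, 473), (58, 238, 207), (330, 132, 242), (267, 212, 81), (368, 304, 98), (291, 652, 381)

7

(75,369,485): 75+369 ≤ 485 → not valid
(260,267,507): 260+267 > 507 → valid
(215,306,473): 215+306 > 473 → valid
(58,207,238): 58+207 > 238 → valid
(132,242,330): 132+242 > 330 → valid
(81,212,267): 81+212 > 267 → valid
(98,304,368): 98+304 > 368 → valid
(291,381,652): 291+381 > 652 → valid
7 of the 8 triples form a triangle.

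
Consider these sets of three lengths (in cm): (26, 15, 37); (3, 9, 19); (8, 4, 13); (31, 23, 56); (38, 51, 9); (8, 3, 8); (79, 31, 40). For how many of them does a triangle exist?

2

(15,26,37): 15+26 > 37 → valid
(3,9,19): 3+9 ≤ 19 → not valid
(4,8,13): 4+8 ≤ 13 → not valid
(23,31,56): 23+31 ≤ 56 → not valid
(9,38,51): 9+38 ≤ 51 → not valid
(3,8,8): 3+8 > 8 → valid
(31,40,79): 31+40 ≤ 79 → not valid
2 of the 7 triples form a triangle.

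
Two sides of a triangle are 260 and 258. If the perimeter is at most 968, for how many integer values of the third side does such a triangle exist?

Triangle inequality: 2 < x < 518. Perimeter ≤ 968 gives x ≤ 968 − 260 − 258 = 450.
So 2 < x ≤ 450; integers 3 through 450: 448 values.

448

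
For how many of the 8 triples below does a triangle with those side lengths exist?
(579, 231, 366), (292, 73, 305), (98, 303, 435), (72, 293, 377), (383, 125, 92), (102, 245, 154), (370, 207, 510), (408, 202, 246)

5

(231,366,579): 231+366 > 579 → valid
(73,292,305): 73+292 > 305 → valid
(98,303,435): 98+303 ≤ 435 → not valid
(72,293,377): 72+293 ≤ 377 → not valid
(92,125,383): 92+125 ≤ 383 → not valid
(102,154,245): 102+154 > 245 → valid
(207,370,510): 207+370 > 510 → valid
(202,246,408): 202+246 > 408 → valid
5 of the 8 triples form a triangle.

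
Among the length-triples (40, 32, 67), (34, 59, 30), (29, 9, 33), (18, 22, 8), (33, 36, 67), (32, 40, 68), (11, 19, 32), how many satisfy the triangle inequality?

(32,40,67): 32+40 > 67 → valid
(30,34,59): 30+34 > 59 → valid
(9,29,33): 9+29 > 33 → valid
(8,18,22): 8+18 > 22 → valid
(33,36,67): 33+36 > 67 → valid
(32,40,68): 32+40 > 68 → valid
(11,19,32): 11+19 ≤ 32 → not valid
6 of the 7 triples form a triangle.

6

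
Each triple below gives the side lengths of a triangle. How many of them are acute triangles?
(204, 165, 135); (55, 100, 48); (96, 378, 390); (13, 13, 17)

2

(204,165,135): 135²+165² = 45450 > 41616 = 204² → acute
(55,100,48): 48²+55² = 5329 < 10000 = 100² → obtuse
(96,378,390): 96²+378² = 152100 = 390² → right
(13,13,17): 13²+13² = 338 > 289 = 17² → acute
2 of the 4 are acute.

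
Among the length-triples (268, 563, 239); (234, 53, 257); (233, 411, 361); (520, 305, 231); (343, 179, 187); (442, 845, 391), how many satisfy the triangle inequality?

(239,268,563): 239+268 ≤ 563 → not valid
(53,234,257): 53+234 > 257 → valid
(233,361,411): 233+361 > 411 → valid
(231,305,520): 231+305 > 520 → valid
(179,187,343): 179+187 > 343 → valid
(391,442,845): 391+442 ≤ 845 → not valid
4 of the 6 triples form a triangle.

4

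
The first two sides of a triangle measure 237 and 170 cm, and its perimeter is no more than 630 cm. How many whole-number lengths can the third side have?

156

Triangle inequality: 67 < x < 407. Perimeter ≤ 630 gives x ≤ 630 − 237 − 170 = 223.
So 67 < x ≤ 223; integers 68 through 223: 156 values.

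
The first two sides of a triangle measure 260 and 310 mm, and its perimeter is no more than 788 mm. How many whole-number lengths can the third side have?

168

Triangle inequality: 50 < x < 570. Perimeter ≤ 788 gives x ≤ 788 − 260 − 310 = 218.
So 50 < x ≤ 218; integers 51 through 218: 168 values.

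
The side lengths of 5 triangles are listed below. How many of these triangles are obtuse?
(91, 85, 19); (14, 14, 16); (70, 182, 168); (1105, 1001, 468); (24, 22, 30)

(91,85,19): 19²+85² = 7586 < 8281 = 91² → obtuse
(14,14,16): 14²+14² = 392 > 256 = 16² → acute
(70,182,168): 70²+168² = 33124 = 182² → right
(1105,1001,468): 468²+1001² = 1221025 = 1105² → right
(24,22,30): 22²+24² = 1060 > 900 = 30² → acute
1 of the 5 is obtuse.

1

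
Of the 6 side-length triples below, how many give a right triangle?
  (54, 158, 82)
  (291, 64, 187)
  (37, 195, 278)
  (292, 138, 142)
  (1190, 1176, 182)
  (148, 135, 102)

(54,158,82): 54+82 ≤ 158, not a triangle
(291,64,187): 64+187 ≤ 291, not a triangle
(37,195,278): 37+195 ≤ 278, not a triangle
(292,138,142): 138+142 ≤ 292, not a triangle
(1190,1176,182): 182²+1176² = 1416100 = 1190² → right
(148,135,102): 102²+135² = 28629 > 21904 = 148² → acute
1 of the 6 is right.

1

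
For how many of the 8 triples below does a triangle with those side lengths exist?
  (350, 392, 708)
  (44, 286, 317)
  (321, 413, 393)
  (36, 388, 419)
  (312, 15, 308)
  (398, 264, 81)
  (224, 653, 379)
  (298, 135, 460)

5

(350,392,708): 350+392 > 708 → valid
(44,286,317): 44+286 > 317 → valid
(321,393,413): 321+393 > 413 → valid
(36,388,419): 36+388 > 419 → valid
(15,308,312): 15+308 > 312 → valid
(81,264,398): 81+264 ≤ 398 → not valid
(224,379,653): 224+379 ≤ 653 → not valid
(135,298,460): 135+298 ≤ 460 → not valid
5 of the 8 triples form a triangle.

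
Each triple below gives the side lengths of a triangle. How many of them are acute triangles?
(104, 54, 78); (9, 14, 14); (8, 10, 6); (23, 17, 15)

1

(104,54,78): 54²+78² = 9000 < 10816 = 104² → obtuse
(9,14,14): 9²+14² = 277 > 196 = 14² → acute
(8,10,6): 6²+8² = 100 = 10² → right
(23,17,15): 15²+17² = 514 < 529 = 23² → obtuse
1 of the 4 is acute.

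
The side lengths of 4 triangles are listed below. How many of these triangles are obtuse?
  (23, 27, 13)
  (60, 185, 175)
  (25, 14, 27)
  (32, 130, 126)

(23,27,13): 13²+23² = 698 < 729 = 27² → obtuse
(60,185,175): 60²+175² = 34225 = 185² → right
(25,14,27): 14²+25² = 821 > 729 = 27² → acute
(32,130,126): 32²+126² = 16900 = 130² → right
1 of the 4 is obtuse.

1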